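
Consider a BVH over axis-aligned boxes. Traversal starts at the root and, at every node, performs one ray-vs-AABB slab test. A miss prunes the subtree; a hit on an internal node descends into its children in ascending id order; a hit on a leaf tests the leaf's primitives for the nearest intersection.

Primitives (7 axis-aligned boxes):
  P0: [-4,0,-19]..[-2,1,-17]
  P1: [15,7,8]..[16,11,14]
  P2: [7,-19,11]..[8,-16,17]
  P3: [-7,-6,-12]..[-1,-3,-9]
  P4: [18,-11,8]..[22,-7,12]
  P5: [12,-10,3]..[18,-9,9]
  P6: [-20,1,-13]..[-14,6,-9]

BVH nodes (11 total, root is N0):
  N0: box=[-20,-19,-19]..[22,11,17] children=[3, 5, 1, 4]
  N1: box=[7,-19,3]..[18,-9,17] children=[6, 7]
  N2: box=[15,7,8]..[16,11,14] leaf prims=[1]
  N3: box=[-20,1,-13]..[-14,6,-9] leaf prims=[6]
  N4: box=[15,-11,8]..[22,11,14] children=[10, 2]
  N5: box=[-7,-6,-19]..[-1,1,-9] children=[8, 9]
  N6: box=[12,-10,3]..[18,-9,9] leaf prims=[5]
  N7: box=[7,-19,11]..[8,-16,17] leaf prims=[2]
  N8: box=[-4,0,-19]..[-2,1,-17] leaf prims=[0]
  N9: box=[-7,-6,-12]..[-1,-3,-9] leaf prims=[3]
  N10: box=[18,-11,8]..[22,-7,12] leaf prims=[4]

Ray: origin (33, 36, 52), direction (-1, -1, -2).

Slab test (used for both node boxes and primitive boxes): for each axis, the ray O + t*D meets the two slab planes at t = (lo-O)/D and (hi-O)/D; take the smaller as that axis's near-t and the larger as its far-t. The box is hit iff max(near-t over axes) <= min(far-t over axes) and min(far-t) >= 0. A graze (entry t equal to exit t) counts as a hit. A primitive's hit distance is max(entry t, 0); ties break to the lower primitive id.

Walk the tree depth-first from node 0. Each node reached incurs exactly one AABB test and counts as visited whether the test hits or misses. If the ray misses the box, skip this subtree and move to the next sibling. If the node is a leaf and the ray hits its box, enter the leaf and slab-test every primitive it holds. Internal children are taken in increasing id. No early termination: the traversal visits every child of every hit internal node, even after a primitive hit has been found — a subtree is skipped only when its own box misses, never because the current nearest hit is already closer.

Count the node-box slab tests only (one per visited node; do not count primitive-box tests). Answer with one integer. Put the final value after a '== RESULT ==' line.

Walk:
N0 x:[11,53] y:[25,55] z:[35/2,71/2] -> hit [25,71/2], descend [1, 3, 4, 5]
  N1 x:[15,26] y:[45,55] z:[35/2,49/2] -> miss, prune
  N3 x:[47,53] y:[30,35] z:[61/2,65/2] -> miss, prune
  N4 x:[11,18] y:[25,47] z:[19,22] -> miss, prune
  N5 x:[34,40] y:[35,42] z:[61/2,71/2] -> hit [35,71/2], descend [8, 9]
    N8 x:[35,37] y:[35,36] z:[69/2,71/2] -> hit [35,71/2] leaf, test {P0@t=35}
    N9 x:[34,40] y:[39,42] z:[61/2,32] -> miss, prune

order=[0, 1, 3, 4, 5, 8, 9]  |boxes|=7  |leaves|=1  hit=P0

== RESULT ==
7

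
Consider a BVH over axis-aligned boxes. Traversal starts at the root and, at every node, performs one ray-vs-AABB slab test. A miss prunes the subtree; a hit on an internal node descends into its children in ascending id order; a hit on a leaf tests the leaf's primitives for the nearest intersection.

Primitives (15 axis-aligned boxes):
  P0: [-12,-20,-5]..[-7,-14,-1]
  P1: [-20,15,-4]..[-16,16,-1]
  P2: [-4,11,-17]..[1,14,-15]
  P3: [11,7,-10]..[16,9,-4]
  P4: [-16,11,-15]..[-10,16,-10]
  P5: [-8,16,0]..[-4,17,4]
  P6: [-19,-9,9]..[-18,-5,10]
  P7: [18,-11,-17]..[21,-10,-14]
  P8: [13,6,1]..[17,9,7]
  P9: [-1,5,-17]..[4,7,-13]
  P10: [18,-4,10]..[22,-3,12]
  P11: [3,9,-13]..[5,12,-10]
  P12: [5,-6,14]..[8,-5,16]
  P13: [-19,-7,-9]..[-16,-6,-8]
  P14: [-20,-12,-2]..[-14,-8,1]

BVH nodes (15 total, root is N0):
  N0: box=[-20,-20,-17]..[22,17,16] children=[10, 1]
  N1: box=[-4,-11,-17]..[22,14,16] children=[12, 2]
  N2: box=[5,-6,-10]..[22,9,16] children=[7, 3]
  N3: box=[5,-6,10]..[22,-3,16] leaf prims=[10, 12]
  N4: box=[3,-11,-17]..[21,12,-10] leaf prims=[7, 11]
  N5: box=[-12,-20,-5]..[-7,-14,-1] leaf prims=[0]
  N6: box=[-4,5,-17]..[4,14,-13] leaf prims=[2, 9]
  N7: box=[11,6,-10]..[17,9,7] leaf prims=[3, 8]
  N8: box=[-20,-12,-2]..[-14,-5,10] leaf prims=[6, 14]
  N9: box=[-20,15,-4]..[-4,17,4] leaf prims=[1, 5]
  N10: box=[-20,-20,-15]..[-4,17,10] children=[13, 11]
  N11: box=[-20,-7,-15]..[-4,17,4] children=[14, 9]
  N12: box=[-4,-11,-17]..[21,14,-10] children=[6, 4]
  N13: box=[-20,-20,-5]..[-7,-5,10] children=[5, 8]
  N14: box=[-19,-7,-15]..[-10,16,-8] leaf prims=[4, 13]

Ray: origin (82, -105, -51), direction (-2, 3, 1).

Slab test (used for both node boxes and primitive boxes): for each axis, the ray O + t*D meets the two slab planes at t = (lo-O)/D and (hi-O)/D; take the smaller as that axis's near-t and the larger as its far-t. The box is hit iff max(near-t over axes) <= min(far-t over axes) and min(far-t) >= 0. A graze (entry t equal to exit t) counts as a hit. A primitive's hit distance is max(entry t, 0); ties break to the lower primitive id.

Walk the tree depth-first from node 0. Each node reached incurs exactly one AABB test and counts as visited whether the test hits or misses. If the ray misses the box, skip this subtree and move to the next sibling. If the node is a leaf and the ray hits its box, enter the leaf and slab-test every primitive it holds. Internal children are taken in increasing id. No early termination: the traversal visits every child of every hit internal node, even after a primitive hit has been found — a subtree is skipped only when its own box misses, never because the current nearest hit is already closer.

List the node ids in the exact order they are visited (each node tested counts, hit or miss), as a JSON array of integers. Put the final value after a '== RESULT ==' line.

Trace the traversal:
N0 x:[30,51] y:[85/3,122/3] z:[34,67] -> hit [34,122/3], descend [1, 10]
  N1 x:[30,43] y:[94/3,119/3] z:[34,67] -> hit [34,119/3], descend [2, 12]
    N2 x:[30,77/2] y:[33,38] z:[41,67] -> miss, prune
    N12 x:[61/2,43] y:[94/3,119/3] z:[34,41] -> hit [34,119/3], descend [4, 6]
      N4 x:[61/2,79/2] y:[94/3,39] z:[34,41] -> hit [34,39] leaf, test {P7(miss), P11@t=77/2}
      N6 x:[39,43] y:[110/3,119/3] z:[34,38] -> miss, prune
  N10 x:[43,51] y:[85/3,122/3] z:[36,61] -> miss, prune

Visited [0, 1, 2, 12, 4, 6, 10]. Tests: 7 box, 1 leaf. Nearest: P11.

== RESULT ==
[0, 1, 2, 12, 4, 6, 10]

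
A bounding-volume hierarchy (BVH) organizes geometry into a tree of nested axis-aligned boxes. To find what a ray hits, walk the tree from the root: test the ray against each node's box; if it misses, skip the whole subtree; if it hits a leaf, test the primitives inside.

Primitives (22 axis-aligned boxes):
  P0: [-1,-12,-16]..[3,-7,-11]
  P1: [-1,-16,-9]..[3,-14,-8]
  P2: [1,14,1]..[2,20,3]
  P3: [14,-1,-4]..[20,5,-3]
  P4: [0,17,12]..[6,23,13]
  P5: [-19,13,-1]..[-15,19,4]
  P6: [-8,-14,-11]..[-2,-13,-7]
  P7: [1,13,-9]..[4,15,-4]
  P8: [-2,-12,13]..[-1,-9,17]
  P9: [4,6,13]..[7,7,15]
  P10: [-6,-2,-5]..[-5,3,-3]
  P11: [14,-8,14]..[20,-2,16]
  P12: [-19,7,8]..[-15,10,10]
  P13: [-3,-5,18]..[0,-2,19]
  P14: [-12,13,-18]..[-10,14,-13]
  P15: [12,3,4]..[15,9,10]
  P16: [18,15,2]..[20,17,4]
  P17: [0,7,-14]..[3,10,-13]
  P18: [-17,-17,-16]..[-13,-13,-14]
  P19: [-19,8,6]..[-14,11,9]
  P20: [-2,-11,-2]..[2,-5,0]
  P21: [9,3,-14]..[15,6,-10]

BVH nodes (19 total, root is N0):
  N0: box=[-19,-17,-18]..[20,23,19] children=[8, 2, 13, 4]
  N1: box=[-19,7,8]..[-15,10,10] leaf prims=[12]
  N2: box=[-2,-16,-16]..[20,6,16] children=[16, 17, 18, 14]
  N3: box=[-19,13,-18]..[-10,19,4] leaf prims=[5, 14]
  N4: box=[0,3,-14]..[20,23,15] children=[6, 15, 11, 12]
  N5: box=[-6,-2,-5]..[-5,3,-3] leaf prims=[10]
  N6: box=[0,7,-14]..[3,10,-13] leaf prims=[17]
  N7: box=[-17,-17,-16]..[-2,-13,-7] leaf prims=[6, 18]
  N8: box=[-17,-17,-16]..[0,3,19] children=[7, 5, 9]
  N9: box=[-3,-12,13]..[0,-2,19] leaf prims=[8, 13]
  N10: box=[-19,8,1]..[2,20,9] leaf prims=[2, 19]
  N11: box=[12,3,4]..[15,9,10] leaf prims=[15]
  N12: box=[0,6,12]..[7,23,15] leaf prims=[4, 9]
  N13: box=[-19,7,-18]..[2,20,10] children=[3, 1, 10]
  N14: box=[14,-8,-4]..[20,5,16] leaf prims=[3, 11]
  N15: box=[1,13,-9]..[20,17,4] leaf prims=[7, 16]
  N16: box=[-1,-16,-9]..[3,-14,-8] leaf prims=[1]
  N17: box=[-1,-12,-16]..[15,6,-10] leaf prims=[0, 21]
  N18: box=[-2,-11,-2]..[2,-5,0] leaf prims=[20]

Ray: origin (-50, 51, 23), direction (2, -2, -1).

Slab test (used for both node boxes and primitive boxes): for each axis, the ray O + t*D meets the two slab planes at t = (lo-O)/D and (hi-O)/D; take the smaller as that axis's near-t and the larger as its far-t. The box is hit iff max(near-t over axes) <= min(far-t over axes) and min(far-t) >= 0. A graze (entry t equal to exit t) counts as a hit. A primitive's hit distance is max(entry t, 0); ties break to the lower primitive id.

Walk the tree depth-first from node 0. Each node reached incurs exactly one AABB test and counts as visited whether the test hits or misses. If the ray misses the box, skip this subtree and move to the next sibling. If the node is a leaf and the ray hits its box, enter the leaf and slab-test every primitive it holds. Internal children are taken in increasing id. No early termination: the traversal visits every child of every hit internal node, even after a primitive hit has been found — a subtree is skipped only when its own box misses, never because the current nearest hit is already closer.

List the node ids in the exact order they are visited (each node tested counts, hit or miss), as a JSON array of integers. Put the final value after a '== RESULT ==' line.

Trace the traversal:
N0 x:[31/2,35] y:[14,34] z:[4,41] -> hit [31/2,34], descend [2, 4, 8, 13]
  N2 x:[24,35] y:[45/2,67/2] z:[7,39] -> hit [24,67/2], descend [14, 16, 17, 18]
    N14 x:[32,35] y:[23,59/2] z:[7,27] -> miss, prune
    N16 x:[49/2,53/2] y:[65/2,67/2] z:[31,32] -> miss, prune
    N17 x:[49/2,65/2] y:[45/2,63/2] z:[33,39] -> miss, prune
    N18 x:[24,26] y:[28,31] z:[23,25] -> miss, prune
  N4 x:[25,35] y:[14,24] z:[8,37] -> miss, prune
  N8 x:[33/2,25] y:[24,34] z:[4,39] -> hit [24,25], descend [5, 7, 9]
    N5 x:[22,45/2] y:[24,53/2] z:[26,28] -> miss, prune
    N7 x:[33/2,24] y:[32,34] z:[30,39] -> miss, prune
    N9 x:[47/2,25] y:[53/2,63/2] z:[4,10] -> miss, prune
  N13 x:[31/2,26] y:[31/2,22] z:[13,41] -> hit [31/2,22], descend [1, 3, 10]
    N1 x:[31/2,35/2] y:[41/2,22] z:[13,15] -> miss, prune
    N3 x:[31/2,20] y:[16,19] z:[19,41] -> hit [19,19] leaf, test {P5(miss), P14(miss)}
    N10 x:[31/2,26] y:[31/2,43/2] z:[14,22] -> hit [31/2,43/2] leaf, test {P2(miss), P19(miss)}

Visited [0, 2, 14, 16, 17, 18, 4, 8, 5, 7, 9, 13, 1, 3, 10]. Tests: 15 box, 2 leaf. Nearest: miss.

== RESULT ==
[0, 2, 14, 16, 17, 18, 4, 8, 5, 7, 9, 13, 1, 3, 10]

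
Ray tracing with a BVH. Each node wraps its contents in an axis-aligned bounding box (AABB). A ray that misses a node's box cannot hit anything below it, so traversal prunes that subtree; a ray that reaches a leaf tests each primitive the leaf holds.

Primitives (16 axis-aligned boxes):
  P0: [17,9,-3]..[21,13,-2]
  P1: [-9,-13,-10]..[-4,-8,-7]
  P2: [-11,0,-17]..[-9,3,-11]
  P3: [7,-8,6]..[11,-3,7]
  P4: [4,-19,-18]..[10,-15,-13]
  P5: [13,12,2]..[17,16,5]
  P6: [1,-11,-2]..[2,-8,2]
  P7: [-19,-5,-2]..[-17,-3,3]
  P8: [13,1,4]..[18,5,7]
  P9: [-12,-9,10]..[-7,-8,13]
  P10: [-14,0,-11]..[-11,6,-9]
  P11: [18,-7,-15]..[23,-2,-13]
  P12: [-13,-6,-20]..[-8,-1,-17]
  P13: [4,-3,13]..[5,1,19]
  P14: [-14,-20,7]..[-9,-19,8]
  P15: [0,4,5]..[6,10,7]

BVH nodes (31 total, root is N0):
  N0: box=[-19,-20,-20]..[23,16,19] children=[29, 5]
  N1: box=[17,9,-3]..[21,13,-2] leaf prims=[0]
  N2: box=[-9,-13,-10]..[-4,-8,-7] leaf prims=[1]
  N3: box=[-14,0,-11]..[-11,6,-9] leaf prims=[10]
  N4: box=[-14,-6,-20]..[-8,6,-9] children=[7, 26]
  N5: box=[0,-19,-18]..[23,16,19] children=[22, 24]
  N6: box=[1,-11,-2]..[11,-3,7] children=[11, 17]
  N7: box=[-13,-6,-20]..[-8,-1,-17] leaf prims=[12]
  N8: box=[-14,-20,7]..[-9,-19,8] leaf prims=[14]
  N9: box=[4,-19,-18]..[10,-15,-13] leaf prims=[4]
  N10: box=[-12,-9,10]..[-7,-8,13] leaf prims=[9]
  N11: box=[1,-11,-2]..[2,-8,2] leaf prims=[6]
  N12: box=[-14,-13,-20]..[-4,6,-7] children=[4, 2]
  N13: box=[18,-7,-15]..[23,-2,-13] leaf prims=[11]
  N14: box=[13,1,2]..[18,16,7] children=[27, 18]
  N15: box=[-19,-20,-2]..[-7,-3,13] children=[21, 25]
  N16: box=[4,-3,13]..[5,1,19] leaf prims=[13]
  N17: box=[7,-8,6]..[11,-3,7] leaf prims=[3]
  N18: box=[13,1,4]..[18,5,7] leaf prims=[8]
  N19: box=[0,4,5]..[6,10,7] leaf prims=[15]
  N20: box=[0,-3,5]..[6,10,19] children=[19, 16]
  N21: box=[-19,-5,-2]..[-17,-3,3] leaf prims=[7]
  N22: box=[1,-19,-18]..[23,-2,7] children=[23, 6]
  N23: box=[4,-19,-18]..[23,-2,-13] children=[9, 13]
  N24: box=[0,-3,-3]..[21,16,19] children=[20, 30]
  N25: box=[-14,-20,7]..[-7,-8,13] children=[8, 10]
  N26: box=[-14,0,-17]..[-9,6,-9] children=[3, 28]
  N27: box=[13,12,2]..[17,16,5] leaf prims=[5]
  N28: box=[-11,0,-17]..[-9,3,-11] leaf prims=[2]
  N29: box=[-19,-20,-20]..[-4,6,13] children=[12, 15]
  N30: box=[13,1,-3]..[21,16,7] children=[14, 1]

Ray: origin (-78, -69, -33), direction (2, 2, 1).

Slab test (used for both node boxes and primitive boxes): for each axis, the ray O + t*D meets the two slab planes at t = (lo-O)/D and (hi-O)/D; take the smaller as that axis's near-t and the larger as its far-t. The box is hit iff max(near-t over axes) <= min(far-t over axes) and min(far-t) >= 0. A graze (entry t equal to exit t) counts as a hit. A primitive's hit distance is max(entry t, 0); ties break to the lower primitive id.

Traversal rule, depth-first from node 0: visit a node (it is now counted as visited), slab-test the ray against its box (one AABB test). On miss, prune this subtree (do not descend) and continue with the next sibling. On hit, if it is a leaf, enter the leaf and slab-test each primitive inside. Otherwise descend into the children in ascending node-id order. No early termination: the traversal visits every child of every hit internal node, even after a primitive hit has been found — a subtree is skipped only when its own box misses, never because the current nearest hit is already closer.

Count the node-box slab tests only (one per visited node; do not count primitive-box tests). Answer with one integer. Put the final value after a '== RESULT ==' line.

Traverse from the root:
N0 x:[59/2,101/2] y:[49/2,85/2] z:[13,52] -> hit [59/2,85/2], descend [5, 29]
  N5 x:[39,101/2] y:[25,85/2] z:[15,52] -> hit [39,85/2], descend [22, 24]
    N22 x:[79/2,101/2] y:[25,67/2] z:[15,40] -> miss, prune
    N24 x:[39,99/2] y:[33,85/2] z:[30,52] -> hit [39,85/2], descend [20, 30]
      N20 x:[39,42] y:[33,79/2] z:[38,52] -> hit [39,79/2], descend [16, 19]
        N16 x:[41,83/2] y:[33,35] z:[46,52] -> miss, prune
        N19 x:[39,42] y:[73/2,79/2] z:[38,40] -> hit [39,79/2] leaf, test {P15@t=39}
      N30 x:[91/2,99/2] y:[35,85/2] z:[30,40] -> miss, prune
  N29 x:[59/2,37] y:[49/2,75/2] z:[13,46] -> hit [59/2,37], descend [12, 15]
    N12 x:[32,37] y:[28,75/2] z:[13,26] -> miss, prune
    N15 x:[59/2,71/2] y:[49/2,33] z:[31,46] -> hit [31,33], descend [21, 25]
      N21 x:[59/2,61/2] y:[32,33] z:[31,36] -> miss, prune
      N25 x:[32,71/2] y:[49/2,61/2] z:[40,46] -> miss, prune

13 AABB tests over nodes [0, 5, 22, 24, 20, 16, 19, 30, 29, 12, 15, 21, 25]; 1 leaf entered; closest P15.

== RESULT ==
13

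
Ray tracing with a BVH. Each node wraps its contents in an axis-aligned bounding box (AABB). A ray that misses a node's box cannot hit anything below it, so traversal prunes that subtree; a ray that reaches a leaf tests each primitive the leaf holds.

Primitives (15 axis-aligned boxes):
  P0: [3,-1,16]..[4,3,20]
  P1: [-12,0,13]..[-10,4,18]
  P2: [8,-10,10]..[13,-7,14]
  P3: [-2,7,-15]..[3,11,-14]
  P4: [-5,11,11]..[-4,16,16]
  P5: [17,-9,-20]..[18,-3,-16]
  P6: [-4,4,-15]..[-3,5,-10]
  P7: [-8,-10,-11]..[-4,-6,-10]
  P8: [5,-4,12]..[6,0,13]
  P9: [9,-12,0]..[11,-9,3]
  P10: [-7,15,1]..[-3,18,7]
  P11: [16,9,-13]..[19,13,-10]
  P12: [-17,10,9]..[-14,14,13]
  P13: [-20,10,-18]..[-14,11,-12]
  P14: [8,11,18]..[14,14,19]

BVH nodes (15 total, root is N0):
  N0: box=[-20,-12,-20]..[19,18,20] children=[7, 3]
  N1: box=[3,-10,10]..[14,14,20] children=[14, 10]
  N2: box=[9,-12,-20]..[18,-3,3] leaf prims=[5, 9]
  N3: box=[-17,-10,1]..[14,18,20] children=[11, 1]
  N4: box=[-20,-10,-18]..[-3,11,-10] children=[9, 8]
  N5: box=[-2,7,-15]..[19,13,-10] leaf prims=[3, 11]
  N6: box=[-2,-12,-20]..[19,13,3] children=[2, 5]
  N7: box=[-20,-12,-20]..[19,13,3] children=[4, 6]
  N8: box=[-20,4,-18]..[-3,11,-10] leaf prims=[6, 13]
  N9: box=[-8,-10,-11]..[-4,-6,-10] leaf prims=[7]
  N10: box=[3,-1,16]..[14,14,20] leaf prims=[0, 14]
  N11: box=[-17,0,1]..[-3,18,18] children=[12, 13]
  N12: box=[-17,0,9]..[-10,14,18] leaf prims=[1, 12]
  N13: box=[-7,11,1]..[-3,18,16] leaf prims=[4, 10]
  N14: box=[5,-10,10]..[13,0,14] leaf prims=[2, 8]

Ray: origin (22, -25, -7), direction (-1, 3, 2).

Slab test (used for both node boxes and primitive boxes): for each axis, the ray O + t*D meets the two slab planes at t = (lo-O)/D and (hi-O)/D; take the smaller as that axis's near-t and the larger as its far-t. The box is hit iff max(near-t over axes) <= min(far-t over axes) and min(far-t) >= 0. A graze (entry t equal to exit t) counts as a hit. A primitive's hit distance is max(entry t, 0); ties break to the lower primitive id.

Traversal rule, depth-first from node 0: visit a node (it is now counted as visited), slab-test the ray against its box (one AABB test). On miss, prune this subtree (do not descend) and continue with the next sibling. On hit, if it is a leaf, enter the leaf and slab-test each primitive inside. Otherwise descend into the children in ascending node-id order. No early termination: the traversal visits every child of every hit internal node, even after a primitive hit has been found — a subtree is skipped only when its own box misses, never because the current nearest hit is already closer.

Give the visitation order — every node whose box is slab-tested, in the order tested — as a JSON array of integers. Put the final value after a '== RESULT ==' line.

Traverse from the root:
N0 x:[3,42] y:[13/3,43/3] z:[-13/2,27/2] -> hit [13/3,27/2], descend [3, 7]
  N3 x:[8,39] y:[5,43/3] z:[4,27/2] -> hit [8,27/2], descend [1, 11]
    N1 x:[8,19] y:[5,13] z:[17/2,27/2] -> hit [17/2,13], descend [10, 14]
      N10 x:[8,19] y:[8,13] z:[23/2,27/2] -> hit [23/2,13] leaf, test {P0(miss), P14@t=25/2}
      N14 x:[9,17] y:[5,25/3] z:[17/2,21/2] -> miss, prune
    N11 x:[25,39] y:[25/3,43/3] z:[4,25/2] -> miss, prune
  N7 x:[3,42] y:[13/3,38/3] z:[-13/2,5] -> hit [13/3,5], descend [4, 6]
    N4 x:[25,42] y:[5,12] z:[-11/2,-3/2] -> miss, prune
    N6 x:[3,24] y:[13/3,38/3] z:[-13/2,5] -> hit [13/3,5], descend [2, 5]
      N2 x:[4,13] y:[13/3,22/3] z:[-13/2,5] -> hit [13/3,5] leaf, test {P5(miss), P9(miss)}
      N5 x:[3,24] y:[32/3,38/3] z:[-4,-3/2] -> miss, prune

11 AABB tests over nodes [0, 3, 1, 10, 14, 11, 7, 4, 6, 2, 5]; 2 leaves entered; closest P14.

== RESULT ==
[0, 3, 1, 10, 14, 11, 7, 4, 6, 2, 5]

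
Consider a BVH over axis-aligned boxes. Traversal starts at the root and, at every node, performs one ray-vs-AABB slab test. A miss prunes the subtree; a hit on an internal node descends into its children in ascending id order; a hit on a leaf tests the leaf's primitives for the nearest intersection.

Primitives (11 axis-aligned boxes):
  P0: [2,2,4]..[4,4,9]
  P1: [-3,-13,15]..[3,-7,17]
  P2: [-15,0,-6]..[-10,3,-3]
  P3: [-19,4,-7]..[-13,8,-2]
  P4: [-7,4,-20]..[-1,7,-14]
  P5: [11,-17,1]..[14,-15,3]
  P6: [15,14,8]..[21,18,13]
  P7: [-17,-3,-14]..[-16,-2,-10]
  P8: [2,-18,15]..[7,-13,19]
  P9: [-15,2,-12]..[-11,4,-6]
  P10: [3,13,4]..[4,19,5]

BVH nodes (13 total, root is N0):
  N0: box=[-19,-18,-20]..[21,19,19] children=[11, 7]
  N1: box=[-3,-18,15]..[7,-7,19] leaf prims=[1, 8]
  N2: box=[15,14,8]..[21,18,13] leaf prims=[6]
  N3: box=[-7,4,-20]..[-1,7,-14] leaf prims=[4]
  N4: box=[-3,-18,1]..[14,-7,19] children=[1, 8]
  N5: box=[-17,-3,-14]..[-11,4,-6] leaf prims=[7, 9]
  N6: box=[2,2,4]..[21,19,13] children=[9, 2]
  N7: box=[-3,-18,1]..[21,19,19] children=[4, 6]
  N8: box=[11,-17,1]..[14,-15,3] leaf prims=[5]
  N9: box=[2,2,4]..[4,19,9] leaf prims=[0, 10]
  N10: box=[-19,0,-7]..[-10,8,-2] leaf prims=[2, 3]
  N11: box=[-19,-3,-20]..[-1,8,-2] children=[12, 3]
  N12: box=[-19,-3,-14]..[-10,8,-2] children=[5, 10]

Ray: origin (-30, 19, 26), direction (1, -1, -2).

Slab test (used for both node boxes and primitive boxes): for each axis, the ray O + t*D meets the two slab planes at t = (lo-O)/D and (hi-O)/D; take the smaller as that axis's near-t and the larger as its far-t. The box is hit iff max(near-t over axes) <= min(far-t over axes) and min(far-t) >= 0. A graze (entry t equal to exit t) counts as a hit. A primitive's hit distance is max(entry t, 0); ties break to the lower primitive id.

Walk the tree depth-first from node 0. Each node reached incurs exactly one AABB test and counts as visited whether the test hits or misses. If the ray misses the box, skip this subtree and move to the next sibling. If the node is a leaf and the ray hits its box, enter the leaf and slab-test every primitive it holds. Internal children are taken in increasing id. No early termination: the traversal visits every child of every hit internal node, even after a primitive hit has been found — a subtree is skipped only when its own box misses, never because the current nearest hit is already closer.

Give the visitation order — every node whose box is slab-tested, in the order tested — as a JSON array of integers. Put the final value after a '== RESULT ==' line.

Trace the traversal:
N0 x:[11,51] y:[0,37] z:[7/2,23] -> hit [11,23], descend [7, 11]
  N7 x:[27,51] y:[0,37] z:[7/2,25/2] -> miss, prune
  N11 x:[11,29] y:[11,22] z:[14,23] -> hit [14,22], descend [3, 12]
    N3 x:[23,29] y:[12,15] z:[20,23] -> miss, prune
    N12 x:[11,20] y:[11,22] z:[14,20] -> hit [14,20], descend [5, 10]
      N5 x:[13,19] y:[15,22] z:[16,20] -> hit [16,19] leaf, test {P7(miss), P9@t=16}
      N10 x:[11,20] y:[11,19] z:[14,33/2] -> hit [14,33/2] leaf, test {P2@t=16, P3@t=14}

order=[0, 7, 11, 3, 12, 5, 10]  |boxes|=7  |leaves|=2  hit=P3

== RESULT ==
[0, 7, 11, 3, 12, 5, 10]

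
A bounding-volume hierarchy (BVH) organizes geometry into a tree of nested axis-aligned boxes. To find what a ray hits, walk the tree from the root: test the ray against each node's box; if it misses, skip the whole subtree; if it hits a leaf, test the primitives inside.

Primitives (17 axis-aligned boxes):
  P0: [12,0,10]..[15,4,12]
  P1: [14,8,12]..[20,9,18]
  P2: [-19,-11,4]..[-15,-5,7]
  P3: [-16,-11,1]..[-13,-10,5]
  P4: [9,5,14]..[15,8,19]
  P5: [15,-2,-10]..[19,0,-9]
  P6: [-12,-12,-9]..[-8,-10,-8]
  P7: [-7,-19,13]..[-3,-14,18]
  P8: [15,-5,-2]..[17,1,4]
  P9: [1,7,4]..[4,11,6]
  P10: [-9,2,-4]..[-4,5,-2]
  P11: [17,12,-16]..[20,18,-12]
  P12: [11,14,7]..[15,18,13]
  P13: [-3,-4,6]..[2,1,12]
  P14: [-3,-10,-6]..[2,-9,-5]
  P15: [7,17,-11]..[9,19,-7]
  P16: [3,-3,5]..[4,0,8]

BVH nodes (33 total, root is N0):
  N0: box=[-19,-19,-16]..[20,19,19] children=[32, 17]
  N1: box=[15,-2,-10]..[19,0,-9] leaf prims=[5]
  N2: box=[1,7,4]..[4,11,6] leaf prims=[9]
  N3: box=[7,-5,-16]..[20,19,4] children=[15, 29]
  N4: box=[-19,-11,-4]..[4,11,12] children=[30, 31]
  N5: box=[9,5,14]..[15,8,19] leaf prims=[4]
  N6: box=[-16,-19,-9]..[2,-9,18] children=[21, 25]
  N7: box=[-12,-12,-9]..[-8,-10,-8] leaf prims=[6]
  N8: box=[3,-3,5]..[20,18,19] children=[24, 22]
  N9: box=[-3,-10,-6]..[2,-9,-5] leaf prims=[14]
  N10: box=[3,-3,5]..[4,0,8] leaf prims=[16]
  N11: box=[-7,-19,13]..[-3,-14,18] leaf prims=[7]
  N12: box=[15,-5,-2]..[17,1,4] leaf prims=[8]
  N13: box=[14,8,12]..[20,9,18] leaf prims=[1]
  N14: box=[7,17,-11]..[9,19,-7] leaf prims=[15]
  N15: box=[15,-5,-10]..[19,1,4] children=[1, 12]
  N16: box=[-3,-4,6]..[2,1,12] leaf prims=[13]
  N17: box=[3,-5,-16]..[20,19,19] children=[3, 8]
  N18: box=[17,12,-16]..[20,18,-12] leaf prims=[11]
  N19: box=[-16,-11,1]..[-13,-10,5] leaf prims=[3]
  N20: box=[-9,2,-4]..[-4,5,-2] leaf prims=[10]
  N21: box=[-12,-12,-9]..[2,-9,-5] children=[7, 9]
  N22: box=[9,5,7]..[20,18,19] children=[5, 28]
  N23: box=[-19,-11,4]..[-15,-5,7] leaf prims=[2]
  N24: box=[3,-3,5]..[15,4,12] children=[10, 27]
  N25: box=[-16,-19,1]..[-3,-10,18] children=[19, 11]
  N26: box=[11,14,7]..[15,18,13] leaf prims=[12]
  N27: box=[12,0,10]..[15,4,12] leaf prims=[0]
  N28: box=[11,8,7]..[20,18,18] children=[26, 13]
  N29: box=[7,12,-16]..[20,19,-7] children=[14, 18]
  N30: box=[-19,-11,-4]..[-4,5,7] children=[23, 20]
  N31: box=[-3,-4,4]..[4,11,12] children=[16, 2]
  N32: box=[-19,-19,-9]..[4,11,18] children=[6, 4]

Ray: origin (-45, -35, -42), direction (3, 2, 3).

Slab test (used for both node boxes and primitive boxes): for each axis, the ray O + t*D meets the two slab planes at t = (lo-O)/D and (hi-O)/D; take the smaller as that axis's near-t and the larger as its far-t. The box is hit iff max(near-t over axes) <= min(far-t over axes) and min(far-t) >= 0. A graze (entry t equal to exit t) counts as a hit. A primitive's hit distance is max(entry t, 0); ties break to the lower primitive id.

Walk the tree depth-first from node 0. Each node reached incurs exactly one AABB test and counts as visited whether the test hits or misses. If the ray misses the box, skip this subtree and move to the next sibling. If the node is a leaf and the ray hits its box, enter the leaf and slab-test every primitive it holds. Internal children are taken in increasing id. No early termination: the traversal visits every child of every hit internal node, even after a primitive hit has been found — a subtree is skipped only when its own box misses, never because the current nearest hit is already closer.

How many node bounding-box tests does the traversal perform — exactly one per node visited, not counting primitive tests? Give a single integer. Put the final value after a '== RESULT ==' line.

Trace the traversal:
N0 x:[26/3,65/3] y:[8,27] z:[26/3,61/3] -> hit [26/3,61/3], descend [17, 32]
  N17 x:[16,65/3] y:[15,27] z:[26/3,61/3] -> hit [16,61/3], descend [3, 8]
    N3 x:[52/3,65/3] y:[15,27] z:[26/3,46/3] -> miss, prune
    N8 x:[16,65/3] y:[16,53/2] z:[47/3,61/3] -> hit [16,61/3], descend [22, 24]
      N22 x:[18,65/3] y:[20,53/2] z:[49/3,61/3] -> hit [20,61/3], descend [5, 28]
        N5 x:[18,20] y:[20,43/2] z:[56/3,61/3] -> hit [20,20] leaf, test {P4@t=20}
        N28 x:[56/3,65/3] y:[43/2,53/2] z:[49/3,20] -> miss, prune
      N24 x:[16,20] y:[16,39/2] z:[47/3,18] -> hit [16,18], descend [10, 27]
        N10 x:[16,49/3] y:[16,35/2] z:[47/3,50/3] -> hit [16,49/3] leaf, test {P16@t=16}
        N27 x:[19,20] y:[35/2,39/2] z:[52/3,18] -> miss, prune
  N32 x:[26/3,49/3] y:[8,23] z:[11,20] -> hit [11,49/3], descend [4, 6]
    N4 x:[26/3,49/3] y:[12,23] z:[38/3,18] -> hit [38/3,49/3], descend [30, 31]
      N30 x:[26/3,41/3] y:[12,20] z:[38/3,49/3] -> hit [38/3,41/3], descend [20, 23]
        N20 x:[12,41/3] y:[37/2,20] z:[38/3,40/3] -> miss, prune
        N23 x:[26/3,10] y:[12,15] z:[46/3,49/3] -> miss, prune
      N31 x:[14,49/3] y:[31/2,23] z:[46/3,18] -> hit [31/2,49/3], descend [2, 16]
        N2 x:[46/3,49/3] y:[21,23] z:[46/3,16] -> miss, prune
        N16 x:[14,47/3] y:[31/2,18] z:[16,18] -> miss, prune
    N6 x:[29/3,47/3] y:[8,13] z:[11,20] -> hit [11,13], descend [21, 25]
      N21 x:[11,47/3] y:[23/2,13] z:[11,37/3] -> hit [23/2,37/3], descend [7, 9]
        N7 x:[11,37/3] y:[23/2,25/2] z:[11,34/3] -> miss, prune
        N9 x:[14,47/3] y:[25/2,13] z:[12,37/3] -> miss, prune
      N25 x:[29/3,14] y:[8,25/2] z:[43/3,20] -> miss, prune

Summary -> nodes [0, 17, 3, 8, 22, 5, 28, 24, 10, 27, 32, 4, 30, 20, 23, 31, 2, 16, 6, 21, 7, 9, 25]; box-tests=23; leaf-entries=2; first=P16

== RESULT ==
23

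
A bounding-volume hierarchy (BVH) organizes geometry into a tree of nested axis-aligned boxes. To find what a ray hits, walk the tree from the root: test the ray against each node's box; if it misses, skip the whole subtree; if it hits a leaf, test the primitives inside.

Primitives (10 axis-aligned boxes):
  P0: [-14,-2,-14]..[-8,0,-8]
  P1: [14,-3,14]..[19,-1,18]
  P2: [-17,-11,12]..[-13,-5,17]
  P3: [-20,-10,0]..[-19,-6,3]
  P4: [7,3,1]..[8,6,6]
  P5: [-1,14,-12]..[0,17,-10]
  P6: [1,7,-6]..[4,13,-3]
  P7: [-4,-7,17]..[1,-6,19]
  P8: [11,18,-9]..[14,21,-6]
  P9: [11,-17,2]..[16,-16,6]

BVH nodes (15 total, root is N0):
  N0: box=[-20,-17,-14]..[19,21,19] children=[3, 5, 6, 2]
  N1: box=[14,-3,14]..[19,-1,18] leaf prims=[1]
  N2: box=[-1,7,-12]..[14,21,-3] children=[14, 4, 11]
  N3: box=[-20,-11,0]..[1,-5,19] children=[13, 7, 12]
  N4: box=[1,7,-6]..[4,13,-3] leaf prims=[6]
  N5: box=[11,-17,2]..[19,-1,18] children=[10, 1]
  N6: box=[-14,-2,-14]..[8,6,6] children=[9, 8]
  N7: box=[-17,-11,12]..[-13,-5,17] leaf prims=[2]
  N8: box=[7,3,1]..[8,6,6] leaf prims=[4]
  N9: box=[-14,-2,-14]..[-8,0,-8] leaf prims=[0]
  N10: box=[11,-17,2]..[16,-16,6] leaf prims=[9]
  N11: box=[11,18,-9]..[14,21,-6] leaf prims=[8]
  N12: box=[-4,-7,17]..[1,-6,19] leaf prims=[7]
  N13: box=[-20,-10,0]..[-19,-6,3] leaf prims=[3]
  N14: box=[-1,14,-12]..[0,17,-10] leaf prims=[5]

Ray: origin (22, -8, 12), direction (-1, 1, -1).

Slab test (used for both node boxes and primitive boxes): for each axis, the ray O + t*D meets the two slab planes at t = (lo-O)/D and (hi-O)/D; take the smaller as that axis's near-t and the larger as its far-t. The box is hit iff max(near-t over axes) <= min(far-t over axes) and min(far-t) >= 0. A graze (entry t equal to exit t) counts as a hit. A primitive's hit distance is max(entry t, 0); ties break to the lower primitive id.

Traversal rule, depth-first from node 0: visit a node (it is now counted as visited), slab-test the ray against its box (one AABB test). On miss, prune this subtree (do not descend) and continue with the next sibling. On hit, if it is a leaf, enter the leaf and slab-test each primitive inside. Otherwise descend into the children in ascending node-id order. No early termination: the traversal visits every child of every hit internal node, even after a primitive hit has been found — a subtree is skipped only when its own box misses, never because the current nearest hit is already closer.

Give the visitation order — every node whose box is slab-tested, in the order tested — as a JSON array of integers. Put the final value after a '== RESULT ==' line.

Walk:
N0 x:[3,42] y:[-9,29] z:[-7,26] -> hit [3,26], descend [2, 3, 5, 6]
  N2 x:[8,23] y:[15,29] z:[15,24] -> hit [15,23], descend [4, 11, 14]
    N4 x:[18,21] y:[15,21] z:[15,18] -> hit [18,18] leaf, test {P6@t=18}
    N11 x:[8,11] y:[26,29] z:[18,21] -> miss, prune
    N14 x:[22,23] y:[22,25] z:[22,24] -> hit [22,23] leaf, test {P5@t=22}
  N3 x:[21,42] y:[-3,3] z:[-7,12] -> miss, prune
  N5 x:[3,11] y:[-9,7] z:[-6,10] -> hit [3,7], descend [1, 10]
    N1 x:[3,8] y:[5,7] z:[-6,-2] -> miss, prune
    N10 x:[6,11] y:[-9,-8] z:[6,10] -> miss, prune
  N6 x:[14,36] y:[6,14] z:[6,26] -> hit [14,14], descend [8, 9]
    N8 x:[14,15] y:[11,14] z:[6,11] -> miss, prune
    N9 x:[30,36] y:[6,8] z:[20,26] -> miss, prune

Visited [0, 2, 4, 11, 14, 3, 5, 1, 10, 6, 8, 9]. Tests: 12 box, 2 leaf. Nearest: P6.

== RESULT ==
[0, 2, 4, 11, 14, 3, 5, 1, 10, 6, 8, 9]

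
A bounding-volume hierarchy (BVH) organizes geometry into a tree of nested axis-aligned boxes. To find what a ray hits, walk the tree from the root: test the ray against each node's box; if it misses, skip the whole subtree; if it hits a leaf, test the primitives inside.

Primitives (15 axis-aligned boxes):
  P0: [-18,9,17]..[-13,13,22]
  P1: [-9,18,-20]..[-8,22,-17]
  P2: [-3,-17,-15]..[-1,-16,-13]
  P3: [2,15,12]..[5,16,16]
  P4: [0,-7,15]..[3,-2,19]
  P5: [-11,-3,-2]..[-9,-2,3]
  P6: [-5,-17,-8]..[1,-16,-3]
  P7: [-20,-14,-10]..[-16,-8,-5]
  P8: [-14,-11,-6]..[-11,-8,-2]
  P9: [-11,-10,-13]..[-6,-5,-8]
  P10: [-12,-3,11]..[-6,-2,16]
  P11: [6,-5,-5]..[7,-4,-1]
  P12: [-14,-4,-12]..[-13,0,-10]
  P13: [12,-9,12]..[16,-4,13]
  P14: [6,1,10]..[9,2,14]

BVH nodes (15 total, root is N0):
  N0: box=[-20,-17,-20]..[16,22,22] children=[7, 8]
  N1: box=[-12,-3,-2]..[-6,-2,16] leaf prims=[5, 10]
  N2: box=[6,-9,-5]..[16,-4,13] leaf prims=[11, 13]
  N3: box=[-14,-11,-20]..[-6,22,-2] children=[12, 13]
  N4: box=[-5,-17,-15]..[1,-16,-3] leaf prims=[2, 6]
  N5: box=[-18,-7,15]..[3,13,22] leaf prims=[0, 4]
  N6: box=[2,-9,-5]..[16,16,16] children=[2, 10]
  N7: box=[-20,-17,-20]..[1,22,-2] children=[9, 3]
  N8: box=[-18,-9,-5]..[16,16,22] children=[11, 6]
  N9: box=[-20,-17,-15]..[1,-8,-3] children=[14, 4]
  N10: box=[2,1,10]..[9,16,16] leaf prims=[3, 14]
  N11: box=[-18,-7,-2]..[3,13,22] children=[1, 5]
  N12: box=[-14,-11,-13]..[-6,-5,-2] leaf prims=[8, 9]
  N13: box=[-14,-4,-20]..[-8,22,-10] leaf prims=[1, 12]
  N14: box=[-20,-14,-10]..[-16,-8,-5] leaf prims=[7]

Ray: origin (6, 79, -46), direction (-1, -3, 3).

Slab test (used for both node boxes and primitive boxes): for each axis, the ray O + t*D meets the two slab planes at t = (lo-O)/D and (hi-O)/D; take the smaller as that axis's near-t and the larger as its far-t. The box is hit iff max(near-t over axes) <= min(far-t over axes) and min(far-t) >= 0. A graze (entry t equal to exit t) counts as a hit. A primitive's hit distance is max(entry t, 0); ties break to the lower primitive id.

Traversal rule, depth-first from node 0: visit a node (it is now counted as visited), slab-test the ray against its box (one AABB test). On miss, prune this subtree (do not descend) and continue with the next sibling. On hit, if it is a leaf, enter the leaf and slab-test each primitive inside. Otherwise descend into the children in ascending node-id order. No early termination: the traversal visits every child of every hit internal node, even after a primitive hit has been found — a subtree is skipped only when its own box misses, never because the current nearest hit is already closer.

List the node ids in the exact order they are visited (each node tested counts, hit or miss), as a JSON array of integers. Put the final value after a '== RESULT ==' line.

Trace the traversal:
N0 x:[-10,26] y:[19,32] z:[26/3,68/3] -> hit [19,68/3], descend [7, 8]
  N7 x:[5,26] y:[19,32] z:[26/3,44/3] -> miss, prune
  N8 x:[-10,24] y:[21,88/3] z:[41/3,68/3] -> hit [21,68/3], descend [6, 11]
    N6 x:[-10,4] y:[21,88/3] z:[41/3,62/3] -> miss, prune
    N11 x:[3,24] y:[22,86/3] z:[44/3,68/3] -> hit [22,68/3], descend [1, 5]
      N1 x:[12,18] y:[27,82/3] z:[44/3,62/3] -> miss, prune
      N5 x:[3,24] y:[22,86/3] z:[61/3,68/3] -> hit [22,68/3] leaf, test {P0@t=22, P4(miss)}

order=[0, 7, 8, 6, 11, 1, 5]  |boxes|=7  |leaves|=1  hit=P0

== RESULT ==
[0, 7, 8, 6, 11, 1, 5]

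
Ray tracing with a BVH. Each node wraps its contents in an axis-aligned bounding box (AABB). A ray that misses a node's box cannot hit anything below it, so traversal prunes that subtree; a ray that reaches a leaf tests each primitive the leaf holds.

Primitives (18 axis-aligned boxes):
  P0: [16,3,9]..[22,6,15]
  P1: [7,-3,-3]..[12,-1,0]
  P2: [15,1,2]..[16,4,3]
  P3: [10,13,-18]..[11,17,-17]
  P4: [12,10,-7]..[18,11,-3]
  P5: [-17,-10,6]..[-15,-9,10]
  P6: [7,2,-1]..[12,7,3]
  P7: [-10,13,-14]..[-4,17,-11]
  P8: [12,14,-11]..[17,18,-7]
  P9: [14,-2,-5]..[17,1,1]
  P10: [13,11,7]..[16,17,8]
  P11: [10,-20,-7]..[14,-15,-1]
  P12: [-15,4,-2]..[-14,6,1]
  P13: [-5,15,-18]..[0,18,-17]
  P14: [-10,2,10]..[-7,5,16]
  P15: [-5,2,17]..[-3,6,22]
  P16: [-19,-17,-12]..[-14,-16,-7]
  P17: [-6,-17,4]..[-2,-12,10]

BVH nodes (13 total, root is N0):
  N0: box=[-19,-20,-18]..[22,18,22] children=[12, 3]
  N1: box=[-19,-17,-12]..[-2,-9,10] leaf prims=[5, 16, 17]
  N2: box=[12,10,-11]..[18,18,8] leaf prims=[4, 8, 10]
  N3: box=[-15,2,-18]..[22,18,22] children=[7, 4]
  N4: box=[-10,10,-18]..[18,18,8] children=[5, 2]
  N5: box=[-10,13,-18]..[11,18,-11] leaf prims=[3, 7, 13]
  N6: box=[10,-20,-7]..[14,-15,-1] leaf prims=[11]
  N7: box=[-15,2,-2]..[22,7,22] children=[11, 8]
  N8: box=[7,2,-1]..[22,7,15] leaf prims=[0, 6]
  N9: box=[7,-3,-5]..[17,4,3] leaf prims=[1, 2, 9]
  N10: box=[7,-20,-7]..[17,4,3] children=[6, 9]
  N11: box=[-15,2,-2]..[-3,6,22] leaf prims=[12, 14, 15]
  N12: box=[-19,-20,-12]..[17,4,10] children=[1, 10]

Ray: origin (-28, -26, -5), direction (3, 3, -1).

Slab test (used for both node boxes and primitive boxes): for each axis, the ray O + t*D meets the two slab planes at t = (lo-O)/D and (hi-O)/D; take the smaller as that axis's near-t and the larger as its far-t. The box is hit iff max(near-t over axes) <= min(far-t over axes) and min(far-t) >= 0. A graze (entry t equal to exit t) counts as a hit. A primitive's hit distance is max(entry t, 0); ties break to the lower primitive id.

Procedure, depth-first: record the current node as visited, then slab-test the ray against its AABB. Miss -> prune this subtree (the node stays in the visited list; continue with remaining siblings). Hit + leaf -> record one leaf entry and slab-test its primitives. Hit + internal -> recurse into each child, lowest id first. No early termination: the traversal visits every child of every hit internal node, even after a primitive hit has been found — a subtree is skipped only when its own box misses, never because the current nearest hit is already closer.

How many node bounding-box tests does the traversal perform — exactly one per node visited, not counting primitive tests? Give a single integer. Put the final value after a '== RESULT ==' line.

Walk:
N0 x:[3,50/3] y:[2,44/3] z:[-27,13] -> hit [3,13], descend [3, 12]
  N3 x:[13/3,50/3] y:[28/3,44/3] z:[-27,13] -> hit [28/3,13], descend [4, 7]
    N4 x:[6,46/3] y:[12,44/3] z:[-13,13] -> hit [12,13], descend [2, 5]
      N2 x:[40/3,46/3] y:[12,44/3] z:[-13,6] -> miss, prune
      N5 x:[6,13] y:[13,44/3] z:[6,13] -> hit [13,13] leaf, test {P3@t=13, P7(miss), P13(miss)}
    N7 x:[13/3,50/3] y:[28/3,11] z:[-27,-3] -> miss, prune
  N12 x:[3,15] y:[2,10] z:[-15,7] -> hit [3,7], descend [1, 10]
    N1 x:[3,26/3] y:[3,17/3] z:[-15,7] -> hit [3,17/3] leaf, test {P5(miss), P16@t=3, P17(miss)}
    N10 x:[35/3,15] y:[2,10] z:[-8,2] -> miss, prune

Visited [0, 3, 4, 2, 5, 7, 12, 1, 10]. Tests: 9 box, 2 leaf. Nearest: P16.

== RESULT ==
9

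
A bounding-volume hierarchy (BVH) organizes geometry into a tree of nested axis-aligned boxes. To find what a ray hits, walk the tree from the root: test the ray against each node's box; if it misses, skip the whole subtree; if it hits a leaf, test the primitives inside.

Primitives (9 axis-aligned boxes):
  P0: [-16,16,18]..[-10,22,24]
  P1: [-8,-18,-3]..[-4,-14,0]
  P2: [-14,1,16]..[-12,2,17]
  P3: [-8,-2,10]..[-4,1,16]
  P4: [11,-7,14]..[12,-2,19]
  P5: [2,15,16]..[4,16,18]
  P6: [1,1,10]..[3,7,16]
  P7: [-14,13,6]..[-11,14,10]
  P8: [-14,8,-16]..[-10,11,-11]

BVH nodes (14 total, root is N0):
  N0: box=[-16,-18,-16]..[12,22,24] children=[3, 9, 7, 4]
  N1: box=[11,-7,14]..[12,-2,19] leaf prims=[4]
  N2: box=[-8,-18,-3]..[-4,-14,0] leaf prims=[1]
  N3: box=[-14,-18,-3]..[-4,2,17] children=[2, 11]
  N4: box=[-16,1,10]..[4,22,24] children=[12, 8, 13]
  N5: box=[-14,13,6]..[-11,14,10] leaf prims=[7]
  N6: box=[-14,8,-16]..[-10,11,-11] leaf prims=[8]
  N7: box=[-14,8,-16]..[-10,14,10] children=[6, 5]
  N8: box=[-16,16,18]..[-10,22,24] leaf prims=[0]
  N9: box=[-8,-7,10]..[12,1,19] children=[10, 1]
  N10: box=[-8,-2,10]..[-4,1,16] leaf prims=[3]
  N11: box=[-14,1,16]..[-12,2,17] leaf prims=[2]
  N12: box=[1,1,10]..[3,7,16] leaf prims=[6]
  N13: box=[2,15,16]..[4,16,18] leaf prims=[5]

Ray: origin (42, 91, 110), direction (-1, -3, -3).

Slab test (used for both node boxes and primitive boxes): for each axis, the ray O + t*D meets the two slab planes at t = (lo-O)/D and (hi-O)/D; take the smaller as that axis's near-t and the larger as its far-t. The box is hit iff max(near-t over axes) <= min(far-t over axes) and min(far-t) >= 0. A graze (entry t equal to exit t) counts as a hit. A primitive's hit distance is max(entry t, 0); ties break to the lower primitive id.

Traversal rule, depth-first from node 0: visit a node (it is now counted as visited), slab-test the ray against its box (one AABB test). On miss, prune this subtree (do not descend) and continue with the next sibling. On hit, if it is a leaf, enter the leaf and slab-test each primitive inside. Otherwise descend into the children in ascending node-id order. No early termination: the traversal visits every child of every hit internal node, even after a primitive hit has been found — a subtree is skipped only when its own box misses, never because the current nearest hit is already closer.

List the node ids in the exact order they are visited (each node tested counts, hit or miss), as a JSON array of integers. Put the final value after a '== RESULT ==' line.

Traverse from the root:
N0 x:[30,58] y:[23,109/3] z:[86/3,42] -> hit [30,109/3], descend [3, 4, 7, 9]
  N3 x:[46,56] y:[89/3,109/3] z:[31,113/3] -> miss, prune
  N4 x:[38,58] y:[23,30] z:[86/3,100/3] -> miss, prune
  N7 x:[52,56] y:[77/3,83/3] z:[100/3,42] -> miss, prune
  N9 x:[30,50] y:[30,98/3] z:[91/3,100/3] -> hit [91/3,98/3], descend [1, 10]
    N1 x:[30,31] y:[31,98/3] z:[91/3,32] -> hit [31,31] leaf, test {P4@t=31}
    N10 x:[46,50] y:[30,31] z:[94/3,100/3] -> miss, prune

Summary -> nodes [0, 3, 4, 7, 9, 1, 10]; box-tests=7; leaf-entries=1; first=P4

== RESULT ==
[0, 3, 4, 7, 9, 1, 10]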